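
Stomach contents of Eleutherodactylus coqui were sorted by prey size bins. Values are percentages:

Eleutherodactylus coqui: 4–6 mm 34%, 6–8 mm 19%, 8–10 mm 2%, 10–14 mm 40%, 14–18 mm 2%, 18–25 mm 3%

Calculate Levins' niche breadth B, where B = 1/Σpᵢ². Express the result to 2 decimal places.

3.19

Convert percentages to proportions (divide by 100).
Σpᵢ² = 0.34² + 0.19² + 0.02² + 0.40² + 0.02² + 0.03² = 0.1156 + 0.0361 + 0.0004 + 0.1600 + 0.0004 + 0.0009 = 0.3134
B = 1 / 0.3134 = 3.1908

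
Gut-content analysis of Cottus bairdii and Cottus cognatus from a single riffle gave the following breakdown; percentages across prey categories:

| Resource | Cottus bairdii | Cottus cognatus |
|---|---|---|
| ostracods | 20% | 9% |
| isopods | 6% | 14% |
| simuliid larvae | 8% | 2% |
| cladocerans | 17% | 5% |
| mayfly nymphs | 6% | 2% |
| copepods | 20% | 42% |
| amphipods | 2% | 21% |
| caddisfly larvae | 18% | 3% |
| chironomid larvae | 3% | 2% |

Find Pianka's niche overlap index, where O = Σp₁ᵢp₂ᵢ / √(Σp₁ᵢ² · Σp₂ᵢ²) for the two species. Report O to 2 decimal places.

Convert percentages to proportions (divide by 100).
Σ p₁ᵢp₂ᵢ = 0.0180 + 0.0084 + 0.0016 + 0.0085 + 0.0012 + 0.0840 + 0.0042 + 0.0054 + 0.0006 = 0.1319
Σp_1ᵢ² = 0.20² + 0.06² + 0.08² + 0.17² + 0.06² + 0.20² + 0.02² + 0.18² + 0.03² = 0.0400 + 0.0036 + 0.0064 + 0.0289 + 0.0036 + 0.0400 + 0.0004 + 0.0324 + 0.0009 = 0.1562
Σp_2ᵢ² = 0.09² + 0.14² + 0.02² + 0.05² + 0.02² + 0.42² + 0.21² + 0.03² + 0.02² = 0.0081 + 0.0196 + 0.0004 + 0.0025 + 0.0004 + 0.1764 + 0.0441 + 0.0009 + 0.0004 = 0.2528
O = 0.1319 / √(0.1562 × 0.2528) = 0.1319 / 0.19871 = 0.6638

0.66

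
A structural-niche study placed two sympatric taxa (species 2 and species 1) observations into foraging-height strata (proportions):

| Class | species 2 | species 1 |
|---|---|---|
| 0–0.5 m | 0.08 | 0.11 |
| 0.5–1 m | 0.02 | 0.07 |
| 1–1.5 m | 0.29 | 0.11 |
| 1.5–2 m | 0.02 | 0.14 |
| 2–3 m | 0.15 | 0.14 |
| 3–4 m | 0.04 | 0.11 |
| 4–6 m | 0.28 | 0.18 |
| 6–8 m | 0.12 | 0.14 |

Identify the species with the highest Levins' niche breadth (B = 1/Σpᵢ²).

Σp_2ᵢ² = 0.08² + 0.02² + 0.29² + 0.02² + 0.15² + 0.04² + 0.28² + 0.12² = 0.0064 + 0.0004 + 0.0841 + 0.0004 + 0.0225 + 0.0016 + 0.0784 + 0.0144 = 0.2082
B_2 = 1 / 0.2082 = 4.8031
Σp_1ᵢ² = 0.11² + 0.07² + 0.11² + 0.14² + 0.14² + 0.11² + 0.18² + 0.14² = 0.0121 + 0.0049 + 0.0121 + 0.0196 + 0.0196 + 0.0121 + 0.0324 + 0.0196 = 0.1324
B_1 = 1 / 0.1324 = 7.5529
Highest B → broadest niche (most generalist): species 1 (B = 7.55).

species 1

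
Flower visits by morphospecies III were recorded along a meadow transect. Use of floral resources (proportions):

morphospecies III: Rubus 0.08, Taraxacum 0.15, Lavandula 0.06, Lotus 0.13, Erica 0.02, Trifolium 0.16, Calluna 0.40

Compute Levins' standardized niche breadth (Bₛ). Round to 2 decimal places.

Σpᵢ² = 0.08² + 0.15² + 0.06² + 0.13² + 0.02² + 0.16² + 0.40² = 0.0064 + 0.0225 + 0.0036 + 0.0169 + 0.0004 + 0.0256 + 0.1600 = 0.2354
B = 1 / 0.2354 = 4.2481
Bₛ = (B − 1)/(n − 1) = (4.2481 − 1)/(7 − 1) = 3.2481/6 = 0.5414

0.54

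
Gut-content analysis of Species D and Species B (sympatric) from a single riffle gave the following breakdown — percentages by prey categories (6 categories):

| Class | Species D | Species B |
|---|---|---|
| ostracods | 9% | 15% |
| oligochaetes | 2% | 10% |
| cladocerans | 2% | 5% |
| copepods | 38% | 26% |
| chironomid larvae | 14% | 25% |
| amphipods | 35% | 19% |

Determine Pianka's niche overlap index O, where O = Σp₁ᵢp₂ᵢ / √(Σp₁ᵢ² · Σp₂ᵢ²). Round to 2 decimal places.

Convert percentages to proportions (divide by 100).
Σ p₁ᵢp₂ᵢ = 0.0135 + 0.0020 + 0.0010 + 0.0988 + 0.0350 + 0.0665 = 0.2168
Σp_1ᵢ² = 0.09² + 0.02² + 0.02² + 0.38² + 0.14² + 0.35² = 0.0081 + 0.0004 + 0.0004 + 0.1444 + 0.0196 + 0.1225 = 0.2954
Σp_2ᵢ² = 0.15² + 0.10² + 0.05² + 0.26² + 0.25² + 0.19² = 0.0225 + 0.0100 + 0.0025 + 0.0676 + 0.0625 + 0.0361 = 0.2012
O = 0.2168 / √(0.2954 × 0.2012) = 0.2168 / 0.24379 = 0.8893

0.89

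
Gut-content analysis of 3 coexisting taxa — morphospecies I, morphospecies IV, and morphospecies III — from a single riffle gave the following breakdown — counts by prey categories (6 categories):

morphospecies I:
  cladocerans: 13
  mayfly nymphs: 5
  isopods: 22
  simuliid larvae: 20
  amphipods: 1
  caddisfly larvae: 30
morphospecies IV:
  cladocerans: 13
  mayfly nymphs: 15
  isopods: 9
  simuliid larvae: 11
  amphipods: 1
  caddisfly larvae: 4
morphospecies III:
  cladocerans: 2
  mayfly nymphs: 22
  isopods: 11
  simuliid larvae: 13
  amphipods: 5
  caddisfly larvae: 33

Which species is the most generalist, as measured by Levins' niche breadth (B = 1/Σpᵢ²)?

morphospecies IV

Proportions for morphospecies I (n=91): 13/91=0.1429, 5/91=0.0549, 22/91=0.2418, 20/91=0.2198, 1/91=0.0110, 30/91=0.3297
Proportions for morphospecies IV (n=53): 13/53=0.2453, 15/53=0.2830, 9/53=0.1698, 11/53=0.2075, 1/53=0.0189, 4/53=0.0755
Proportions for morphospecies III (n=86): 2/86=0.0233, 22/86=0.2558, 11/86=0.1279, 13/86=0.1512, 5/86=0.0581, 33/86=0.3837
Σp_Iᵢ² = 0.1429² + 0.0549² + 0.2418² + 0.2198² + 0.0110² + 0.3297² = 0.020420 + 0.003014 + 0.058467 + 0.048312 + 0.000121 + 0.108702 = 0.239036
B_I = 1 / 0.239036 = 4.1835
Σp_IVᵢ² = 0.2453² + 0.2830² + 0.1698² + 0.2075² + 0.0189² + 0.0755² = 0.060172 + 0.080089 + 0.028832 + 0.043056 + 0.000357 + 0.005700 = 0.218206
B_IV = 1 / 0.218206 = 4.5828
Σp_IIIᵢ² = 0.0233² + 0.2558² + 0.1279² + 0.1512² + 0.0581² + 0.3837² = 0.000543 + 0.065434 + 0.016358 + 0.022861 + 0.003376 + 0.147226 = 0.255798
B_III = 1 / 0.255798 = 3.9093
Highest B → broadest niche (most generalist): morphospecies IV (B = 4.58).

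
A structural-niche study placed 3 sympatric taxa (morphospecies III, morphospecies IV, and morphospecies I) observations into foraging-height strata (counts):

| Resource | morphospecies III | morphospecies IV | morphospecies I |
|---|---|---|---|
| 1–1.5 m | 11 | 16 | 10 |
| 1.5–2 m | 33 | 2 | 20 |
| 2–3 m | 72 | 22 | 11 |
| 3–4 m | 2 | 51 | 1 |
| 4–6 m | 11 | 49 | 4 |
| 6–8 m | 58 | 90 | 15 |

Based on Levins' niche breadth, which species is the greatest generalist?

Proportions for morphospecies III (n=187): 11/187=0.0588, 33/187=0.1765, 72/187=0.3850, 2/187=0.0107, 11/187=0.0588, 58/187=0.3102
Proportions for morphospecies IV (n=230): 16/230=0.0696, 2/230=0.0087, 22/230=0.0957, 51/230=0.2217, 49/230=0.2130, 90/230=0.3913
Proportions for morphospecies I (n=61): 10/61=0.1639, 20/61=0.3279, 11/61=0.1803, 1/61=0.0164, 4/61=0.0656, 15/61=0.2459
Σp_IIIᵢ² = 0.0588² + 0.1765² + 0.3850² + 0.0107² + 0.0588² + 0.3102² = 0.003457 + 0.031152 + 0.148225 + 0.000114 + 0.003457 + 0.096224 = 0.282629
B_III = 1 / 0.282629 = 3.5382
Σp_IVᵢ² = 0.0696² + 0.0087² + 0.0957² + 0.2217² + 0.2130² + 0.3913² = 0.004844 + 0.000076 + 0.009158 + 0.049151 + 0.045369 + 0.153116 = 0.261714
B_IV = 1 / 0.261714 = 3.8210
Σp_Iᵢ² = 0.1639² + 0.3279² + 0.1803² + 0.0164² + 0.0656² + 0.2459² = 0.026863 + 0.107518 + 0.032508 + 0.000269 + 0.004303 + 0.060467 = 0.231928
B_I = 1 / 0.231928 = 4.3117
Highest B → broadest niche (most generalist): morphospecies I (B = 4.31).

morphospecies I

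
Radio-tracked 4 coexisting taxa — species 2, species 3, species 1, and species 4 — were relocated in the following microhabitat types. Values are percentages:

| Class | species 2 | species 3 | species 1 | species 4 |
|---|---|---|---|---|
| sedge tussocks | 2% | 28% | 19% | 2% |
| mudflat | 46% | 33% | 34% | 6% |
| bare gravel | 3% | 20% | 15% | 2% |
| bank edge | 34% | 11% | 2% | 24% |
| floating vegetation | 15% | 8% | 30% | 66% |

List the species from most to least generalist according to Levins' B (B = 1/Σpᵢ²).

species 3 > species 1 > species 2 > species 4

Convert percentages to proportions (divide by 100).
Σp_2ᵢ² = 0.02² + 0.46² + 0.03² + 0.34² + 0.15² = 0.0004 + 0.2116 + 0.0009 + 0.1156 + 0.0225 = 0.3510
B_2 = 1 / 0.3510 = 2.8490
Σp_3ᵢ² = 0.28² + 0.33² + 0.20² + 0.11² + 0.08² = 0.0784 + 0.1089 + 0.0400 + 0.0121 + 0.0064 = 0.2458
B_3 = 1 / 0.2458 = 4.0683
Σp_1ᵢ² = 0.19² + 0.34² + 0.15² + 0.02² + 0.30² = 0.0361 + 0.1156 + 0.0225 + 0.0004 + 0.0900 = 0.2646
B_1 = 1 / 0.2646 = 3.7793
Σp_4ᵢ² = 0.02² + 0.06² + 0.02² + 0.24² + 0.66² = 0.0004 + 0.0036 + 0.0004 + 0.0576 + 0.4356 = 0.4976
B_4 = 1 / 0.4976 = 2.0096
Ranking by B (broadest → narrowest): species 3 (4.07) > species 1 (3.78) > species 2 (2.85) > species 4 (2.01)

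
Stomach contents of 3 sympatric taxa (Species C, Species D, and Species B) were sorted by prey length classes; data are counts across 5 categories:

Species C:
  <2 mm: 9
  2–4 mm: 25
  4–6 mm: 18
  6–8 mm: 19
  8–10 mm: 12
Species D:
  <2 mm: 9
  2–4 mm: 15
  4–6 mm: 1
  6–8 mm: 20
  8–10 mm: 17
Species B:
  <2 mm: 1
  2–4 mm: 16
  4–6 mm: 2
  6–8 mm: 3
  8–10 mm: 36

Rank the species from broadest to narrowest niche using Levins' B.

Species C > Species D > Species B

Proportions for Species C (n=83): 9/83=0.1084, 25/83=0.3012, 18/83=0.2169, 19/83=0.2289, 12/83=0.1446
Proportions for Species D (n=62): 9/62=0.1452, 15/62=0.2419, 1/62=0.0161, 20/62=0.3226, 17/62=0.2742
Proportions for Species B (n=58): 1/58=0.0172, 16/58=0.2759, 2/58=0.0345, 3/58=0.0517, 36/58=0.6207
Σp_Cᵢ² = 0.1084² + 0.3012² + 0.2169² + 0.2289² + 0.1446² = 0.011751 + 0.090721 + 0.047046 + 0.052395 + 0.020909 = 0.222822
B_C = 1 / 0.222822 = 4.4879
Σp_Dᵢ² = 0.1452² + 0.2419² + 0.0161² + 0.3226² + 0.2742² = 0.021083 + 0.058516 + 0.000259 + 0.104071 + 0.075186 = 0.259115
B_D = 1 / 0.259115 = 3.8593
Σp_Bᵢ² = 0.0172² + 0.2759² + 0.0345² + 0.0517² + 0.6207² = 0.000296 + 0.076121 + 0.001190 + 0.002673 + 0.385268 = 0.465548
B_B = 1 / 0.465548 = 2.1480
Ranking by B (broadest → narrowest): Species C (4.49) > Species D (3.86) > Species B (2.15)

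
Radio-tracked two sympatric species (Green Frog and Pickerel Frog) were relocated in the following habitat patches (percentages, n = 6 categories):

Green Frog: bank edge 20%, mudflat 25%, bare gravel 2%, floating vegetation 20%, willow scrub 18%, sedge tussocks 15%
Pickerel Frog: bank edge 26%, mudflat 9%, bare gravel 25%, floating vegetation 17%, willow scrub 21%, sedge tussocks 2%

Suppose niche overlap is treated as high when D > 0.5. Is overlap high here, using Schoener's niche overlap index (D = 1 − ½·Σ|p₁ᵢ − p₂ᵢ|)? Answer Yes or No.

Yes

Convert percentages to proportions (divide by 100).
Σ|p₁ᵢ − p₂ᵢ| = 0.06 + 0.16 + 0.23 + 0.03 + 0.03 + 0.13 = 0.64
D = 1 − ½ × 0.64 = 1 − 0.320 = 0.6800
D = 0.6800 > 0.5 → Yes.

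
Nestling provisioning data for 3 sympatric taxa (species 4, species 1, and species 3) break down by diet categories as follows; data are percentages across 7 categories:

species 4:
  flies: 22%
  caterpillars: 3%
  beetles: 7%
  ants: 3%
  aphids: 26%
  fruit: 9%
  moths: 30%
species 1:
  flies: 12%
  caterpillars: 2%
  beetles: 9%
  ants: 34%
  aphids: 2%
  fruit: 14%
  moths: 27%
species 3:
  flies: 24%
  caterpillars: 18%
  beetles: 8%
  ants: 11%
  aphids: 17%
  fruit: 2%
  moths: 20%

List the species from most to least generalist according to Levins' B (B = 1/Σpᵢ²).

species 3 > species 4 > species 1

Convert percentages to proportions (divide by 100).
Σp_4ᵢ² = 0.22² + 0.03² + 0.07² + 0.03² + 0.26² + 0.09² + 0.30² = 0.0484 + 0.0009 + 0.0049 + 0.0009 + 0.0676 + 0.0081 + 0.0900 = 0.2208
B_4 = 1 / 0.2208 = 4.5290
Σp_1ᵢ² = 0.12² + 0.02² + 0.09² + 0.34² + 0.02² + 0.14² + 0.27² = 0.0144 + 0.0004 + 0.0081 + 0.1156 + 0.0004 + 0.0196 + 0.0729 = 0.2314
B_1 = 1 / 0.2314 = 4.3215
Σp_3ᵢ² = 0.24² + 0.18² + 0.08² + 0.11² + 0.17² + 0.02² + 0.20² = 0.0576 + 0.0324 + 0.0064 + 0.0121 + 0.0289 + 0.0004 + 0.0400 = 0.1778
B_3 = 1 / 0.1778 = 5.6243
Ranking by B (broadest → narrowest): species 3 (5.62) > species 4 (4.53) > species 1 (4.32)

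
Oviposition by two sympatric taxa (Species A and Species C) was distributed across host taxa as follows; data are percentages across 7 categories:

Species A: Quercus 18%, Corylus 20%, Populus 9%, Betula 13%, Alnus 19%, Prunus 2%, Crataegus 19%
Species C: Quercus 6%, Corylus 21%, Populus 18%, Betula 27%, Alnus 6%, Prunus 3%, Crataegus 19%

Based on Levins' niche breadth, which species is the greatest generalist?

Species A

Convert percentages to proportions (divide by 100).
Σp_Aᵢ² = 0.18² + 0.20² + 0.09² + 0.13² + 0.19² + 0.02² + 0.19² = 0.0324 + 0.0400 + 0.0081 + 0.0169 + 0.0361 + 0.0004 + 0.0361 = 0.1700
B_A = 1 / 0.1700 = 5.8824
Σp_Cᵢ² = 0.06² + 0.21² + 0.18² + 0.27² + 0.06² + 0.03² + 0.19² = 0.0036 + 0.0441 + 0.0324 + 0.0729 + 0.0036 + 0.0009 + 0.0361 = 0.1936
B_C = 1 / 0.1936 = 5.1653
Highest B → broadest niche (most generalist): Species A (B = 5.88).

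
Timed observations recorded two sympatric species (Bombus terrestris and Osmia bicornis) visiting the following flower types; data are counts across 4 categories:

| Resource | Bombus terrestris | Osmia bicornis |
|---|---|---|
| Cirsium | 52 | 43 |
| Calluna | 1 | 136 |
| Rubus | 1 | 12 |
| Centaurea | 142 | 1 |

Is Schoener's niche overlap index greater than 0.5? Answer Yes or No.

No

Proportions for Bombus terrestris (n=196): 52/196=0.2653, 1/196=0.0051, 1/196=0.0051, 142/196=0.7245
Proportions for Osmia bicornis (n=192): 43/192=0.2240, 136/192=0.7083, 12/192=0.0625, 1/192=0.0052
Σ|p₁ᵢ − p₂ᵢ| = 0.0413 + 0.7032 + 0.0574 + 0.7193 = 1.5212
D = 1 − ½ × 1.5212 = 1 − 0.76060 = 0.23940
D = 0.23940 < 0.5 → No.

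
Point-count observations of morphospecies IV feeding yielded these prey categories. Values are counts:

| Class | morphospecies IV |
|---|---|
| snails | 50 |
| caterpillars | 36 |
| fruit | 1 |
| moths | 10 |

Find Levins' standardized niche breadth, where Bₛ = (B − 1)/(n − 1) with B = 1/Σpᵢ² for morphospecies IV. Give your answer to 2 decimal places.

0.47

Proportions for morphospecies IV (n=97): 50/97=0.5155, 36/97=0.3711, 1/97=0.0103, 10/97=0.1031
Σpᵢ² = 0.5155² + 0.3711² + 0.0103² + 0.1031² = 0.265740 + 0.137715 + 0.000106 + 0.010630 = 0.414191
B = 1 / 0.414191 = 2.4143
Bₛ = (B − 1)/(n − 1) = (2.4143 − 1)/(4 − 1) = 1.4143/3 = 0.4714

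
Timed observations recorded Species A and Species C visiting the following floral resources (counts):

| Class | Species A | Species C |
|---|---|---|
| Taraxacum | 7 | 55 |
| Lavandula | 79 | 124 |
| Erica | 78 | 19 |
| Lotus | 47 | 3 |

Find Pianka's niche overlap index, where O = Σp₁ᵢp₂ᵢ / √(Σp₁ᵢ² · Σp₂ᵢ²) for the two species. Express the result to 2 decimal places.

Proportions for Species A (n=211): 7/211=0.0332, 79/211=0.3744, 78/211=0.3697, 47/211=0.2227
Proportions for Species C (n=201): 55/201=0.2736, 124/201=0.6169, 19/201=0.0945, 3/201=0.0149
Σ p₁ᵢp₂ᵢ = 0.009084 + 0.230967 + 0.034937 + 0.003318 = 0.278306
Σp_1ᵢ² = 0.0332² + 0.3744² + 0.3697² + 0.2227² = 0.001102 + 0.140175 + 0.136678 + 0.049595 = 0.327550
Σp_2ᵢ² = 0.2736² + 0.6169² + 0.0945² + 0.0149² = 0.074857 + 0.380566 + 0.008930 + 0.000222 = 0.464575
O = 0.278306 / √(0.327550 × 0.464575) = 0.278306 / 0.3900917 = 0.7134

0.71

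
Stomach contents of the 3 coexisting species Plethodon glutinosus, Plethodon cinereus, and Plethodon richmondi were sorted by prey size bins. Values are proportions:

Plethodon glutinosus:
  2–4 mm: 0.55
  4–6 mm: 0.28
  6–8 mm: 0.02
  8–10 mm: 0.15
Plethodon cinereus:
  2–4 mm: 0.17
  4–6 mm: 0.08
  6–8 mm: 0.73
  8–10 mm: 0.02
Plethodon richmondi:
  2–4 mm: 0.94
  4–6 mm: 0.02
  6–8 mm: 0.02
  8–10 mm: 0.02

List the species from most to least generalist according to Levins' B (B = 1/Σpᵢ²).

Plethodon glutinosus > Plethodon cinereus > Plethodon richmondi

Σp_glutᵢ² = 0.55² + 0.28² + 0.02² + 0.15² = 0.3025 + 0.0784 + 0.0004 + 0.0225 = 0.4038
B_glut = 1 / 0.4038 = 2.4765
Σp_cineᵢ² = 0.17² + 0.08² + 0.73² + 0.02² = 0.0289 + 0.0064 + 0.5329 + 0.0004 = 0.5686
B_cine = 1 / 0.5686 = 1.7587
Σp_richᵢ² = 0.94² + 0.02² + 0.02² + 0.02² = 0.8836 + 0.0004 + 0.0004 + 0.0004 = 0.8848
B_rich = 1 / 0.8848 = 1.1302
Ranking by B (broadest → narrowest): Plethodon glutinosus (2.48) > Plethodon cinereus (1.76) > Plethodon richmondi (1.13)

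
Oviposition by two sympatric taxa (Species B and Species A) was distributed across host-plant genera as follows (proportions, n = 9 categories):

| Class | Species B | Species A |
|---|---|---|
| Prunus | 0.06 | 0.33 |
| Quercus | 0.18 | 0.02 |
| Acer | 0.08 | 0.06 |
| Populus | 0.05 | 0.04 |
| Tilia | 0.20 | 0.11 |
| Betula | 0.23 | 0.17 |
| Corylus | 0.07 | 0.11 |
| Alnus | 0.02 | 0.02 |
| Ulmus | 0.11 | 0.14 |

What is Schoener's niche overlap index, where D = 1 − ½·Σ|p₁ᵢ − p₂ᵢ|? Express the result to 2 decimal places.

0.66

Σ|p₁ᵢ − p₂ᵢ| = 0.27 + 0.16 + 0.02 + 0.01 + 0.09 + 0.06 + 0.04 + 0.00 + 0.03 = 0.68
D = 1 − ½ × 0.68 = 1 − 0.340 = 0.6600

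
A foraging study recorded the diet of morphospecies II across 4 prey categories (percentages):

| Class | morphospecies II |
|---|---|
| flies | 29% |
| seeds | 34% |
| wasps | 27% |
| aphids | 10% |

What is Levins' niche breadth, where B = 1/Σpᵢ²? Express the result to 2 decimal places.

Convert percentages to proportions (divide by 100).
Σpᵢ² = 0.29² + 0.34² + 0.27² + 0.10² = 0.0841 + 0.1156 + 0.0729 + 0.0100 = 0.2826
B = 1 / 0.2826 = 3.5386

3.54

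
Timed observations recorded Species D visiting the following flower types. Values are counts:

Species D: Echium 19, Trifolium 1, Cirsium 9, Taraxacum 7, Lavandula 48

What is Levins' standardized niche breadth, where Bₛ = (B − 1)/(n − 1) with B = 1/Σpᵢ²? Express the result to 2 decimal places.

Proportions for Species D (n=84): 19/84=0.2262, 1/84=0.0119, 9/84=0.1071, 7/84=0.0833, 48/84=0.5714
Σpᵢ² = 0.2262² + 0.0119² + 0.1071² + 0.0833² + 0.5714² = 0.051166 + 0.000142 + 0.011470 + 0.006939 + 0.326498 = 0.396215
B = 1 / 0.396215 = 2.5239
Bₛ = (B − 1)/(n − 1) = (2.5239 − 1)/(5 − 1) = 1.5239/4 = 0.3810

0.38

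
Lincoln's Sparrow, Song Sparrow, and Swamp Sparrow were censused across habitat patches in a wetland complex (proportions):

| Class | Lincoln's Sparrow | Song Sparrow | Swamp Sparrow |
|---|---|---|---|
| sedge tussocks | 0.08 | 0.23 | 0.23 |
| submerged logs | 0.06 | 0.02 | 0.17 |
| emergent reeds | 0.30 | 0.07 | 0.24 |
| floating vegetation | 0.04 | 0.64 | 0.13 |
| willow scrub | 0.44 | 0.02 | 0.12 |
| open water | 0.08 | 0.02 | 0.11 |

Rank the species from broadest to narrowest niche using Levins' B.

Swamp Sparrow > Lincoln's Sparrow > Song Sparrow

Σp_Lincᵢ² = 0.08² + 0.06² + 0.30² + 0.04² + 0.44² + 0.08² = 0.0064 + 0.0036 + 0.0900 + 0.0016 + 0.1936 + 0.0064 = 0.3016
B_Linc = 1 / 0.3016 = 3.3156
Σp_Songᵢ² = 0.23² + 0.02² + 0.07² + 0.64² + 0.02² + 0.02² = 0.0529 + 0.0004 + 0.0049 + 0.4096 + 0.0004 + 0.0004 = 0.4686
B_Song = 1 / 0.4686 = 2.1340
Σp_Swamᵢ² = 0.23² + 0.17² + 0.24² + 0.13² + 0.12² + 0.11² = 0.0529 + 0.0289 + 0.0576 + 0.0169 + 0.0144 + 0.0121 = 0.1828
B_Swam = 1 / 0.1828 = 5.4705
Ranking by B (broadest → narrowest): Swamp Sparrow (5.47) > Lincoln's Sparrow (3.32) > Song Sparrow (2.13)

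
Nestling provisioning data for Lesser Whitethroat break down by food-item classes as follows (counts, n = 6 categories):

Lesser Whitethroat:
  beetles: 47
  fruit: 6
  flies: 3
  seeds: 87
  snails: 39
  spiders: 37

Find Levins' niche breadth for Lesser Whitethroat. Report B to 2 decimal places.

Proportions for Lesser Whitethroat (n=219): 47/219=0.2146, 6/219=0.0274, 3/219=0.0137, 87/219=0.3973, 39/219=0.1781, 37/219=0.1689
Σpᵢ² = 0.2146² + 0.0274² + 0.0137² + 0.3973² + 0.1781² + 0.1689² = 0.046053 + 0.000751 + 0.000188 + 0.157847 + 0.031720 + 0.028527 = 0.265086
B = 1 / 0.265086 = 3.7724

3.77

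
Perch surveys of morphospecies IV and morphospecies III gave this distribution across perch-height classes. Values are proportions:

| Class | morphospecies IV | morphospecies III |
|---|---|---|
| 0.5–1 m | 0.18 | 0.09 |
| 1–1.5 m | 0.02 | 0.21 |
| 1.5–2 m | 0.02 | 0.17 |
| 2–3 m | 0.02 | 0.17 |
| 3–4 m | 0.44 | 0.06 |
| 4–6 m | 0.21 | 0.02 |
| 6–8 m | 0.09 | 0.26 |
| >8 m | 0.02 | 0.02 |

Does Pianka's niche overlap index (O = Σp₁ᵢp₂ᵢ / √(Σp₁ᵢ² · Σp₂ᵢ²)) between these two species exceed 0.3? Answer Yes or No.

Yes

Σ p₁ᵢp₂ᵢ = 0.0162 + 0.0042 + 0.0034 + 0.0034 + 0.0264 + 0.0042 + 0.0234 + 0.0004 = 0.0816
Σp_1ᵢ² = 0.18² + 0.02² + 0.02² + 0.02² + 0.44² + 0.21² + 0.09² + 0.02² = 0.0324 + 0.0004 + 0.0004 + 0.0004 + 0.1936 + 0.0441 + 0.0081 + 0.0004 = 0.2798
Σp_2ᵢ² = 0.09² + 0.21² + 0.17² + 0.17² + 0.06² + 0.02² + 0.26² + 0.02² = 0.0081 + 0.0441 + 0.0289 + 0.0289 + 0.0036 + 0.0004 + 0.0676 + 0.0004 = 0.1820
O = 0.0816 / √(0.2798 × 0.1820) = 0.0816 / 0.22566 = 0.3616
O = 0.3616 > 0.3 → Yes.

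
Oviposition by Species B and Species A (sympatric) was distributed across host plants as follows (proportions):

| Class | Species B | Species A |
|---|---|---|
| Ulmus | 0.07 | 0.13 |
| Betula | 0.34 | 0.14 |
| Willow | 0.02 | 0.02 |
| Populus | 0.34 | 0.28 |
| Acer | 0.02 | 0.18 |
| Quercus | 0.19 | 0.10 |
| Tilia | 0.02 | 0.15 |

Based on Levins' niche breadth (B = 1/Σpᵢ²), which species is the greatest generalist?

Species A

Σp_Bᵢ² = 0.07² + 0.34² + 0.02² + 0.34² + 0.02² + 0.19² + 0.02² = 0.0049 + 0.1156 + 0.0004 + 0.1156 + 0.0004 + 0.0361 + 0.0004 = 0.2734
B_B = 1 / 0.2734 = 3.6576
Σp_Aᵢ² = 0.13² + 0.14² + 0.02² + 0.28² + 0.18² + 0.10² + 0.15² = 0.0169 + 0.0196 + 0.0004 + 0.0784 + 0.0324 + 0.0100 + 0.0225 = 0.1802
B_A = 1 / 0.1802 = 5.5494
Highest B → broadest niche (most generalist): Species A (B = 5.55).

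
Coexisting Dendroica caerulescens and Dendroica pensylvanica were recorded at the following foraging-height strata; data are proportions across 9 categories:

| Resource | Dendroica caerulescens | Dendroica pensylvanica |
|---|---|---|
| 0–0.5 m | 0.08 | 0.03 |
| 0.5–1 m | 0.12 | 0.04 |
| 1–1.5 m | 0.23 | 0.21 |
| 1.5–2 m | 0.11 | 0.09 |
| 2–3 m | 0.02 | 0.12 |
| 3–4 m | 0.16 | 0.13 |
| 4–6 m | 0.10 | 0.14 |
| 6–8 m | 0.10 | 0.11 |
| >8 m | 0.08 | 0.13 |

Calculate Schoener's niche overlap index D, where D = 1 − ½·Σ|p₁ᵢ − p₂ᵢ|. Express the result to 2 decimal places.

0.80

Σ|p₁ᵢ − p₂ᵢ| = 0.05 + 0.08 + 0.02 + 0.02 + 0.10 + 0.03 + 0.04 + 0.01 + 0.05 = 0.40
D = 1 − ½ × 0.40 = 1 − 0.200 = 0.8000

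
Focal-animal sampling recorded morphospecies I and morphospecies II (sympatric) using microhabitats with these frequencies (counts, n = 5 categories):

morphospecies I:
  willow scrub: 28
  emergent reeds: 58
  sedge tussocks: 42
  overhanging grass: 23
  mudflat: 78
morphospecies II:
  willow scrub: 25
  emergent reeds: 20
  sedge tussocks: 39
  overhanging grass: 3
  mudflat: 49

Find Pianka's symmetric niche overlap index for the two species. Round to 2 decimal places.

Proportions for morphospecies I (n=229): 28/229=0.1223, 58/229=0.2533, 42/229=0.1834, 23/229=0.1004, 78/229=0.3406
Proportions for morphospecies II (n=136): 25/136=0.1838, 20/136=0.1471, 39/136=0.2868, 3/136=0.0221, 49/136=0.3603
Σ p₁ᵢp₂ᵢ = 0.022479 + 0.037260 + 0.052599 + 0.002219 + 0.122718 = 0.237275
Σp_1ᵢ² = 0.1223² + 0.2533² + 0.1834² + 0.1004² + 0.3406² = 0.014957 + 0.064161 + 0.033636 + 0.010080 + 0.116008 = 0.238842
Σp_2ᵢ² = 0.1838² + 0.1471² + 0.2868² + 0.0221² + 0.3603² = 0.033782 + 0.021638 + 0.082254 + 0.000488 + 0.129816 = 0.267978
O = 0.237275 / √(0.238842 × 0.267978) = 0.237275 / 0.2529909 = 0.9379

0.94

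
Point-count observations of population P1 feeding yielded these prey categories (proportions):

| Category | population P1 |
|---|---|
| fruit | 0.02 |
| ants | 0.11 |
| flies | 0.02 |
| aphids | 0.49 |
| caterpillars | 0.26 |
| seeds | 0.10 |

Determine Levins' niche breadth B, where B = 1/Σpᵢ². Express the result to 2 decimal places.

3.02

Σpᵢ² = 0.02² + 0.11² + 0.02² + 0.49² + 0.26² + 0.10² = 0.0004 + 0.0121 + 0.0004 + 0.2401 + 0.0676 + 0.0100 = 0.3306
B = 1 / 0.3306 = 3.0248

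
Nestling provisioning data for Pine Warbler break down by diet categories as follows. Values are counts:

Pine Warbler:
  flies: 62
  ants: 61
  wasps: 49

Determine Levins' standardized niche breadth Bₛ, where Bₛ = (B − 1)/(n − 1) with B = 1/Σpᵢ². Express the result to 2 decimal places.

0.98

Proportions for Pine Warbler (n=172): 62/172=0.3605, 61/172=0.3547, 49/172=0.2849
Σpᵢ² = 0.3605² + 0.3547² + 0.2849² = 0.129960 + 0.125812 + 0.081168 = 0.336940
B = 1 / 0.336940 = 2.9679
Bₛ = (B − 1)/(n − 1) = (2.9679 − 1)/(3 − 1) = 1.9679/2 = 0.9840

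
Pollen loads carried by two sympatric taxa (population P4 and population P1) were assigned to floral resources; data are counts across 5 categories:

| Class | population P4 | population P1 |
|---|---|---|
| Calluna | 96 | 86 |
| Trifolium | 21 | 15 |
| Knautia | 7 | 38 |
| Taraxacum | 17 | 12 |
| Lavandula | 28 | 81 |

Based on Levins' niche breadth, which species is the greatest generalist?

Proportions for population P4 (n=169): 96/169=0.5680, 21/169=0.1243, 7/169=0.0414, 17/169=0.1006, 28/169=0.1657
Proportions for population P1 (n=232): 86/232=0.3707, 15/232=0.0647, 38/232=0.1638, 12/232=0.0517, 81/232=0.3491
Σp_P4ᵢ² = 0.5680² + 0.1243² + 0.0414² + 0.1006² + 0.1657² = 0.322624 + 0.015450 + 0.001714 + 0.010120 + 0.027456 = 0.377364
B_P4 = 1 / 0.377364 = 2.6500
Σp_P1ᵢ² = 0.3707² + 0.0647² + 0.1638² + 0.0517² + 0.3491² = 0.137418 + 0.004186 + 0.026830 + 0.002673 + 0.121871 = 0.292978
B_P1 = 1 / 0.292978 = 3.4132
Highest B → broadest niche (most generalist): population P1 (B = 3.41).

population P1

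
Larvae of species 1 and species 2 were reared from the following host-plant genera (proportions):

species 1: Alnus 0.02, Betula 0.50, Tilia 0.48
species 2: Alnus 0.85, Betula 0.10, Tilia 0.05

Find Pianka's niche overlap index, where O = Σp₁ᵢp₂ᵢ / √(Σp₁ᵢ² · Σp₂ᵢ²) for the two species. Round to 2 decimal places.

0.15

Σ p₁ᵢp₂ᵢ = 0.0170 + 0.0500 + 0.0240 = 0.0910
Σp_1ᵢ² = 0.02² + 0.50² + 0.48² = 0.0004 + 0.2500 + 0.2304 = 0.4808
Σp_2ᵢ² = 0.85² + 0.10² + 0.05² = 0.7225 + 0.0100 + 0.0025 = 0.7350
O = 0.0910 / √(0.4808 × 0.7350) = 0.0910 / 0.59446 = 0.1531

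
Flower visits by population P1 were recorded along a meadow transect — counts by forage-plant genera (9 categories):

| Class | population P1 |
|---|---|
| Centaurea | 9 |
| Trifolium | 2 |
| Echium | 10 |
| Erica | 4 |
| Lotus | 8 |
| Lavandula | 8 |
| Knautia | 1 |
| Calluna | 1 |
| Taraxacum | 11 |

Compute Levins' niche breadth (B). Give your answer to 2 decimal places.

Proportions for population P1 (n=54): 9/54=0.1667, 2/54=0.0370, 10/54=0.1852, 4/54=0.0741, 8/54=0.1481, 8/54=0.1481, 1/54=0.0185, 1/54=0.0185, 11/54=0.2037
Σpᵢ² = 0.1667² + 0.0370² + 0.1852² + 0.0741² + 0.1481² + 0.1481² + 0.0185² + 0.0185² + 0.2037² = 0.027789 + 0.001369 + 0.034299 + 0.005491 + 0.021934 + 0.021934 + 0.000342 + 0.000342 + 0.041494 = 0.154994
B = 1 / 0.154994 = 6.4519

6.45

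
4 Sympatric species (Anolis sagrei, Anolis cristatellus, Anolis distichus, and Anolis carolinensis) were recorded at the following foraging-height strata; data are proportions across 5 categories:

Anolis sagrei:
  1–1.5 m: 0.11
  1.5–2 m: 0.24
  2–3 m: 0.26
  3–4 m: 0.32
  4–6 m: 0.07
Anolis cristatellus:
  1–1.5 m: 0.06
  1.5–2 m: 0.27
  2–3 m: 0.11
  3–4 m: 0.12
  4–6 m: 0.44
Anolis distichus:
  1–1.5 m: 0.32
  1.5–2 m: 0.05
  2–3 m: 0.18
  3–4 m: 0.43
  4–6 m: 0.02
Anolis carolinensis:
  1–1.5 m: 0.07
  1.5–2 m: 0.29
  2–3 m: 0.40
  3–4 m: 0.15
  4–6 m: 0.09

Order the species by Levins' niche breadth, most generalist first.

Σp_sagrᵢ² = 0.11² + 0.24² + 0.26² + 0.32² + 0.07² = 0.0121 + 0.0576 + 0.0676 + 0.1024 + 0.0049 = 0.2446
B_sagr = 1 / 0.2446 = 4.0883
Σp_crisᵢ² = 0.06² + 0.27² + 0.11² + 0.12² + 0.44² = 0.0036 + 0.0729 + 0.0121 + 0.0144 + 0.1936 = 0.2966
B_cris = 1 / 0.2966 = 3.3715
Σp_distᵢ² = 0.32² + 0.05² + 0.18² + 0.43² + 0.02² = 0.1024 + 0.0025 + 0.0324 + 0.1849 + 0.0004 = 0.3226
B_dist = 1 / 0.3226 = 3.0998
Σp_caroᵢ² = 0.07² + 0.29² + 0.40² + 0.15² + 0.09² = 0.0049 + 0.0841 + 0.1600 + 0.0225 + 0.0081 = 0.2796
B_caro = 1 / 0.2796 = 3.5765
Ranking by B (broadest → narrowest): Anolis sagrei (4.09) > Anolis carolinensis (3.58) > Anolis cristatellus (3.37) > Anolis distichus (3.10)

Anolis sagrei > Anolis carolinensis > Anolis cristatellus > Anolis distichus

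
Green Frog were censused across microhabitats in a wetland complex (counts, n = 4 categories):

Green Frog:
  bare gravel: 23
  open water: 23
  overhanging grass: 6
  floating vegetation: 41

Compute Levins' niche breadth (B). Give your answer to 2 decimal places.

3.12

Proportions for Green Frog (n=93): 23/93=0.2473, 23/93=0.2473, 6/93=0.0645, 41/93=0.4409
Σpᵢ² = 0.2473² + 0.2473² + 0.0645² + 0.4409² = 0.061157 + 0.061157 + 0.004160 + 0.194393 = 0.320867
B = 1 / 0.320867 = 3.1166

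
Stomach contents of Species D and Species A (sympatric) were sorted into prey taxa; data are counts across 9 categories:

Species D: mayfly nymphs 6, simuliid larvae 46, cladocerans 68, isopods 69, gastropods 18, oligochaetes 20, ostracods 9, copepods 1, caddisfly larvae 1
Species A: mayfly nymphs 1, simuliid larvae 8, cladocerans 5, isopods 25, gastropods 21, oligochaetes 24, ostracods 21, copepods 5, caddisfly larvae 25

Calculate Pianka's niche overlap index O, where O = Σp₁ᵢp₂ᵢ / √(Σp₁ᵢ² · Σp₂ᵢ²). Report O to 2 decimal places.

Proportions for Species D (n=238): 6/238=0.0252, 46/238=0.1933, 68/238=0.2857, 69/238=0.2899, 18/238=0.0756, 20/238=0.0840, 9/238=0.0378, 1/238=0.0042, 1/238=0.0042
Proportions for Species A (n=135): 1/135=0.0074, 8/135=0.0593, 5/135=0.0370, 25/135=0.1852, 21/135=0.1556, 24/135=0.1778, 21/135=0.1556, 5/135=0.0370, 25/135=0.1852
Σ p₁ᵢp₂ᵢ = 0.000186 + 0.011463 + 0.010571 + 0.053689 + 0.011763 + 0.014935 + 0.005882 + 0.000155 + 0.000778 = 0.109422
Σp_1ᵢ² = 0.0252² + 0.1933² + 0.2857² + 0.2899² + 0.0756² + 0.0840² + 0.0378² + 0.0042² + 0.0042² = 0.000635 + 0.037365 + 0.081624 + 0.084042 + 0.005715 + 0.007056 + 0.001429 + 0.000018 + 0.000018 = 0.217902
Σp_2ᵢ² = 0.0074² + 0.0593² + 0.0370² + 0.1852² + 0.1556² + 0.1778² + 0.1556² + 0.0370² + 0.1852² = 0.000055 + 0.003516 + 0.001369 + 0.034299 + 0.024211 + 0.031613 + 0.024211 + 0.001369 + 0.034299 = 0.154942
O = 0.109422 / √(0.217902 × 0.154942) = 0.109422 / 0.1837449 = 0.5955

0.60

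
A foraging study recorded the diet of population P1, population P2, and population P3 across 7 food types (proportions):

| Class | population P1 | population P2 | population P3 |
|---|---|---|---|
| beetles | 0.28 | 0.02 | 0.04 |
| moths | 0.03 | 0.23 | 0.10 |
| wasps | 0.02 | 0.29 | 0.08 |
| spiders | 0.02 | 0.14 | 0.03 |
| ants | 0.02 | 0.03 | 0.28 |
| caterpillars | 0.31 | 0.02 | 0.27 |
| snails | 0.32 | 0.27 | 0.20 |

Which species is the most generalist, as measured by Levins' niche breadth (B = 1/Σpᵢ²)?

Σp_P1ᵢ² = 0.28² + 0.03² + 0.02² + 0.02² + 0.02² + 0.31² + 0.32² = 0.0784 + 0.0009 + 0.0004 + 0.0004 + 0.0004 + 0.0961 + 0.1024 = 0.2790
B_P1 = 1 / 0.2790 = 3.5842
Σp_P2ᵢ² = 0.02² + 0.23² + 0.29² + 0.14² + 0.03² + 0.02² + 0.27² = 0.0004 + 0.0529 + 0.0841 + 0.0196 + 0.0009 + 0.0004 + 0.0729 = 0.2312
B_P2 = 1 / 0.2312 = 4.3253
Σp_P3ᵢ² = 0.04² + 0.10² + 0.08² + 0.03² + 0.28² + 0.27² + 0.20² = 0.0016 + 0.0100 + 0.0064 + 0.0009 + 0.0784 + 0.0729 + 0.0400 = 0.2102
B_P3 = 1 / 0.2102 = 4.7574
Highest B → broadest niche (most generalist): population P3 (B = 4.76).

population P3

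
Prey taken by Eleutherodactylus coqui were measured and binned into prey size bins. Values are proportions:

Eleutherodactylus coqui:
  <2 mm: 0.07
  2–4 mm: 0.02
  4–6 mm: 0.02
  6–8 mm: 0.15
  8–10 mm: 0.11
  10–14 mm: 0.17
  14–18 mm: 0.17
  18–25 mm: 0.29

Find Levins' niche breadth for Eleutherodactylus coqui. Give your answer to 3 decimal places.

Σpᵢ² = 0.07² + 0.02² + 0.02² + 0.15² + 0.11² + 0.17² + 0.17² + 0.29² = 0.0049 + 0.0004 + 0.0004 + 0.0225 + 0.0121 + 0.0289 + 0.0289 + 0.0841 = 0.1822
B = 1 / 0.1822 = 5.48847

5.488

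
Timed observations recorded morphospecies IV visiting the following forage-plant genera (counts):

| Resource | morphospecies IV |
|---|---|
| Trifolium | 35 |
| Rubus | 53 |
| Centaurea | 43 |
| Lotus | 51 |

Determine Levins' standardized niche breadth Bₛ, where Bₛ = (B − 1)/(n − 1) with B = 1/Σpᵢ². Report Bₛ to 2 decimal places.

0.97

Proportions for morphospecies IV (n=182): 35/182=0.1923, 53/182=0.2912, 43/182=0.2363, 51/182=0.2802
Σpᵢ² = 0.1923² + 0.2912² + 0.2363² + 0.2802² = 0.036979 + 0.084797 + 0.055838 + 0.078512 = 0.256126
B = 1 / 0.256126 = 3.9043
Bₛ = (B − 1)/(n − 1) = (3.9043 − 1)/(4 − 1) = 2.9043/3 = 0.9681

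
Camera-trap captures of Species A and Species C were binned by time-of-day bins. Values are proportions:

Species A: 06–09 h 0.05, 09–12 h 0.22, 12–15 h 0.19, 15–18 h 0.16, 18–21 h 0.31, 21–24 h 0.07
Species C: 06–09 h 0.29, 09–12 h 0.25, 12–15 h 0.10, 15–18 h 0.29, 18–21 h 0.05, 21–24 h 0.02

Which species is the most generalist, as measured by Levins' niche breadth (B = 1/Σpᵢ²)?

Σp_Aᵢ² = 0.05² + 0.22² + 0.19² + 0.16² + 0.31² + 0.07² = 0.0025 + 0.0484 + 0.0361 + 0.0256 + 0.0961 + 0.0049 = 0.2136
B_A = 1 / 0.2136 = 4.6816
Σp_Cᵢ² = 0.29² + 0.25² + 0.10² + 0.29² + 0.05² + 0.02² = 0.0841 + 0.0625 + 0.0100 + 0.0841 + 0.0025 + 0.0004 = 0.2436
B_C = 1 / 0.2436 = 4.1051
Highest B → broadest niche (most generalist): Species A (B = 4.68).

Species A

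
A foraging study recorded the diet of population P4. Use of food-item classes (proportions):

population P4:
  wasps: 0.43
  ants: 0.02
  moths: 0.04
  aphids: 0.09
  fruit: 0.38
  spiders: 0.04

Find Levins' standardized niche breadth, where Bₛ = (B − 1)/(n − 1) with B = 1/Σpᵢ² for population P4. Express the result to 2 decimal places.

0.39

Σpᵢ² = 0.43² + 0.02² + 0.04² + 0.09² + 0.38² + 0.04² = 0.1849 + 0.0004 + 0.0016 + 0.0081 + 0.1444 + 0.0016 = 0.3410
B = 1 / 0.3410 = 2.9326
Bₛ = (B − 1)/(n − 1) = (2.9326 − 1)/(6 − 1) = 1.9326/5 = 0.3865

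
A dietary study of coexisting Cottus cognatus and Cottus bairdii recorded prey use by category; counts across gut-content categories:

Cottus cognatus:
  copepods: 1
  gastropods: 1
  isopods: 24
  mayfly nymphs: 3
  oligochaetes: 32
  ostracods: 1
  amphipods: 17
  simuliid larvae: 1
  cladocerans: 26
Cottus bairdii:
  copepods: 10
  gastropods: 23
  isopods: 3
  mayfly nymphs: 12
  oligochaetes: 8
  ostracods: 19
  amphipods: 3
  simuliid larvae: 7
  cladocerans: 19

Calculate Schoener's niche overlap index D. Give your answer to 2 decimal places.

0.38

Proportions for Cottus cognatus (n=106): 1/106=0.0094, 1/106=0.0094, 24/106=0.2264, 3/106=0.0283, 32/106=0.3019, 1/106=0.0094, 17/106=0.1604, 1/106=0.0094, 26/106=0.2453
Proportions for Cottus bairdii (n=104): 10/104=0.0962, 23/104=0.2212, 3/104=0.0288, 12/104=0.1154, 8/104=0.0769, 19/104=0.1827, 3/104=0.0288, 7/104=0.0673, 19/104=0.1827
Σ|p₁ᵢ − p₂ᵢ| = 0.0868 + 0.2118 + 0.1976 + 0.0871 + 0.2250 + 0.1733 + 0.1316 + 0.0579 + 0.0626 = 1.2337
D = 1 − ½ × 1.2337 = 1 − 0.61685 = 0.38315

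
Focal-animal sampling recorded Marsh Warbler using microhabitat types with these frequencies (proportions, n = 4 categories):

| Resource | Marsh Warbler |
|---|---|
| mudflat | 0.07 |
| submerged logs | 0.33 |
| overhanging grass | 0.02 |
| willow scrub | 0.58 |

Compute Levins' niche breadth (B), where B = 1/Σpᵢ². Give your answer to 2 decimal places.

Σpᵢ² = 0.07² + 0.33² + 0.02² + 0.58² = 0.0049 + 0.1089 + 0.0004 + 0.3364 = 0.4506
B = 1 / 0.4506 = 2.2193

2.22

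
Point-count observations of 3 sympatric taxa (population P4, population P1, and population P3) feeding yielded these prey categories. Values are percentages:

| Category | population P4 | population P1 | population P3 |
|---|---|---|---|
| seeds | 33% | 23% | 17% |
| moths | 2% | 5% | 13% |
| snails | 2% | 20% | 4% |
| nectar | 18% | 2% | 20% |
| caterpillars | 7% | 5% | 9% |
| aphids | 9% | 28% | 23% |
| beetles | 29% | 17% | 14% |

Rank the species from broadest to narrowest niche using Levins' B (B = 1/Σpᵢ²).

population P3 > population P1 > population P4

Convert percentages to proportions (divide by 100).
Σp_P4ᵢ² = 0.33² + 0.02² + 0.02² + 0.18² + 0.07² + 0.09² + 0.29² = 0.1089 + 0.0004 + 0.0004 + 0.0324 + 0.0049 + 0.0081 + 0.0841 = 0.2392
B_P4 = 1 / 0.2392 = 4.1806
Σp_P1ᵢ² = 0.23² + 0.05² + 0.20² + 0.02² + 0.05² + 0.28² + 0.17² = 0.0529 + 0.0025 + 0.0400 + 0.0004 + 0.0025 + 0.0784 + 0.0289 = 0.2056
B_P1 = 1 / 0.2056 = 4.8638
Σp_P3ᵢ² = 0.17² + 0.13² + 0.04² + 0.20² + 0.09² + 0.23² + 0.14² = 0.0289 + 0.0169 + 0.0016 + 0.0400 + 0.0081 + 0.0529 + 0.0196 = 0.1680
B_P3 = 1 / 0.1680 = 5.9524
Ranking by B (broadest → narrowest): population P3 (5.95) > population P1 (4.86) > population P4 (4.18)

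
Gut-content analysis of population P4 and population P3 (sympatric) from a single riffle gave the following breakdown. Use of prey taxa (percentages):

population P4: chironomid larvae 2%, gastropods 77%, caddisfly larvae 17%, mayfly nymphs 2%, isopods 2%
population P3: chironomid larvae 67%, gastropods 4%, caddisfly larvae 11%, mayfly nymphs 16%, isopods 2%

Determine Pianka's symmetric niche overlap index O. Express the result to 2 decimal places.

0.12

Convert percentages to proportions (divide by 100).
Σ p₁ᵢp₂ᵢ = 0.0134 + 0.0308 + 0.0187 + 0.0032 + 0.0004 = 0.0665
Σp_1ᵢ² = 0.02² + 0.77² + 0.17² + 0.02² + 0.02² = 0.0004 + 0.5929 + 0.0289 + 0.0004 + 0.0004 = 0.6230
Σp_2ᵢ² = 0.67² + 0.04² + 0.11² + 0.16² + 0.02² = 0.4489 + 0.0016 + 0.0121 + 0.0256 + 0.0004 = 0.4886
O = 0.0665 / √(0.6230 × 0.4886) = 0.0665 / 0.55172 = 0.1205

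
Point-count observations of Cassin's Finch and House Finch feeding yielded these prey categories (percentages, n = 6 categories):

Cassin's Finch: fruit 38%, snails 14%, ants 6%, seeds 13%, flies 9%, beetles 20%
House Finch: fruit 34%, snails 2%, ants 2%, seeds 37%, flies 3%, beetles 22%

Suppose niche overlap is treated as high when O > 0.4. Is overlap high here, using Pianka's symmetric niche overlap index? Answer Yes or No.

Convert percentages to proportions (divide by 100).
Σ p₁ᵢp₂ᵢ = 0.1292 + 0.0028 + 0.0012 + 0.0481 + 0.0027 + 0.0440 = 0.2280
Σp_1ᵢ² = 0.38² + 0.14² + 0.06² + 0.13² + 0.09² + 0.20² = 0.1444 + 0.0196 + 0.0036 + 0.0169 + 0.0081 + 0.0400 = 0.2326
Σp_2ᵢ² = 0.34² + 0.02² + 0.02² + 0.37² + 0.03² + 0.22² = 0.1156 + 0.0004 + 0.0004 + 0.1369 + 0.0009 + 0.0484 = 0.3026
O = 0.2280 / √(0.2326 × 0.3026) = 0.2280 / 0.26530 = 0.8594
O = 0.8594 > 0.4 → Yes.

Yes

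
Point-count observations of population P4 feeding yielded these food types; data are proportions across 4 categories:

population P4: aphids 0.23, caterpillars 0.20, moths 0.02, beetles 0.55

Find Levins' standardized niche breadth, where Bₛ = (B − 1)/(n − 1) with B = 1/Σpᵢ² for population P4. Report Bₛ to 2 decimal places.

0.51

Σpᵢ² = 0.23² + 0.20² + 0.02² + 0.55² = 0.0529 + 0.0400 + 0.0004 + 0.3025 = 0.3958
B = 1 / 0.3958 = 2.5265
Bₛ = (B − 1)/(n − 1) = (2.5265 − 1)/(4 − 1) = 1.5265/3 = 0.5088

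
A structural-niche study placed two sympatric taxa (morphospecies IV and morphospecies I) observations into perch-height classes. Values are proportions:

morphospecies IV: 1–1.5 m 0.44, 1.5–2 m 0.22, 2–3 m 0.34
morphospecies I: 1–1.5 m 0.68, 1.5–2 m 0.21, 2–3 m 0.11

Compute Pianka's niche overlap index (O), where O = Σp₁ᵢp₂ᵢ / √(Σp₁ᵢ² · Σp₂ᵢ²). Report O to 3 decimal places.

0.889

Σ p₁ᵢp₂ᵢ = 0.2992 + 0.0462 + 0.0374 = 0.3828
Σp_1ᵢ² = 0.44² + 0.22² + 0.34² = 0.1936 + 0.0484 + 0.1156 = 0.3576
Σp_2ᵢ² = 0.68² + 0.21² + 0.11² = 0.4624 + 0.0441 + 0.0121 = 0.5186
O = 0.3828 / √(0.3576 × 0.5186) = 0.3828 / 0.430641 = 0.88891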